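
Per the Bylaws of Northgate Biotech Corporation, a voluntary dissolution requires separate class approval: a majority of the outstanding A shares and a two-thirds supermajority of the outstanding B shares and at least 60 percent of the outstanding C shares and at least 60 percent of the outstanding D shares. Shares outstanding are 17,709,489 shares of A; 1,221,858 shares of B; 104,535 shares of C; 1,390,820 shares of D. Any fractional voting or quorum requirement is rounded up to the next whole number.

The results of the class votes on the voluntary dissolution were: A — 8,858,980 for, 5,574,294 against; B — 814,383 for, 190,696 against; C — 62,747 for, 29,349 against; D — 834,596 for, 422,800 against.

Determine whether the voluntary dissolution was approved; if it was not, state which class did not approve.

A: a majority of 17709489 is 8854745; 8,854,745 required, 8,858,980 in favor — approved.
B: 2/3 of 1221858 = 814572; 814,572 required, 814,383 in favor — not approved.
C: 3/5 of 104535 = 62721; 62,721 required, 62,747 in favor — approved.
D: 3/5 of 1390820 = 834492; 834,492 required, 834,596 in favor — approved.

Not approved — the B shares did not give the required vote.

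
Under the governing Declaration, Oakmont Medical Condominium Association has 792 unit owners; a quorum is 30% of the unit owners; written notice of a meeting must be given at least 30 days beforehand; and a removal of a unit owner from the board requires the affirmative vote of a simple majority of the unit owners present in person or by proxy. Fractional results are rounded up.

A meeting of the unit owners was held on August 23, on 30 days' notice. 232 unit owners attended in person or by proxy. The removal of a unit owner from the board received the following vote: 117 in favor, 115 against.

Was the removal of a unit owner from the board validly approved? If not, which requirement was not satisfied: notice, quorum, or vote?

Invalid — quorum requirement not satisfied.

Notice: 30 days given; 30 required. Satisfied.
Quorum: 30% of 792 = 237.60, rounded up to 238; 232 present. Not satisfied.
Vote: requires a majority of those present (232); a majority of 232 is 117, so 117 needed; 117 in favor. Satisfied.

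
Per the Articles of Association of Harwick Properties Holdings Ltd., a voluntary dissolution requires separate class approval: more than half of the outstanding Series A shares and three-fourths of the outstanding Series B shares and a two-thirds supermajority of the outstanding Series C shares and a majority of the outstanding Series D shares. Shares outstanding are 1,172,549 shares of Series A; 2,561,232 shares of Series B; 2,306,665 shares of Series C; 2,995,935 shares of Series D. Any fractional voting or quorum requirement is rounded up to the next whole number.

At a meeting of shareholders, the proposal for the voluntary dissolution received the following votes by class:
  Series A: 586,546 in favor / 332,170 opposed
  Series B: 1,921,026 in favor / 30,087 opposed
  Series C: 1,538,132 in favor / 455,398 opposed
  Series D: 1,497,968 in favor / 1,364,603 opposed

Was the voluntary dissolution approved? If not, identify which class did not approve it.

Series A: a majority of 1172549 is 586275; 586,275 required, 586,546 in favor — approved.
Series B: 3/4 of 2561232 = 1920924; 1,920,924 required, 1,921,026 in favor — approved.
Series C: 2/3 of 2306665 = 1537776.67, rounded up to 1537777; 1,537,777 required, 1,538,132 in favor — approved.
Series D: a majority of 2995935 is 1497968; 1,497,968 required, 1,497,968 in favor — approved.

Approved — every class gave the required vote.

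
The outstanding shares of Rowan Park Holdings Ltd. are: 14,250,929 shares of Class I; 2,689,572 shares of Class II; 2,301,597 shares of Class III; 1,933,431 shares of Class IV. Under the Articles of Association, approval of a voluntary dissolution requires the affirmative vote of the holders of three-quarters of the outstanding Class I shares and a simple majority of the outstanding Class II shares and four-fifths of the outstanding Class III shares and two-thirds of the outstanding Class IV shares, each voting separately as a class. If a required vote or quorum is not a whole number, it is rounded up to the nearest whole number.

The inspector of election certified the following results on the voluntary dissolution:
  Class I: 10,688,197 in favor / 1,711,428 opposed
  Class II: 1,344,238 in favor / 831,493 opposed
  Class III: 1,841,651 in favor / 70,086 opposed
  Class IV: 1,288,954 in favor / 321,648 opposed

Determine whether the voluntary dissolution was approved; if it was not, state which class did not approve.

Not approved — the Class II shares did not give the required vote.

Class I: 3/4 of 14250929 = 10688196.75, rounded up to 10688197; 10,688,197 required, 10,688,197 in favor — approved.
Class II: a majority of 2689572 is 1344787; 1,344,787 required, 1,344,238 in favor — not approved.
Class III: 4/5 of 2301597 = 1841277.60, rounded up to 1841278; 1,841,278 required, 1,841,651 in favor — approved.
Class IV: 2/3 of 1933431 = 1288954; 1,288,954 required, 1,288,954 in favor — approved.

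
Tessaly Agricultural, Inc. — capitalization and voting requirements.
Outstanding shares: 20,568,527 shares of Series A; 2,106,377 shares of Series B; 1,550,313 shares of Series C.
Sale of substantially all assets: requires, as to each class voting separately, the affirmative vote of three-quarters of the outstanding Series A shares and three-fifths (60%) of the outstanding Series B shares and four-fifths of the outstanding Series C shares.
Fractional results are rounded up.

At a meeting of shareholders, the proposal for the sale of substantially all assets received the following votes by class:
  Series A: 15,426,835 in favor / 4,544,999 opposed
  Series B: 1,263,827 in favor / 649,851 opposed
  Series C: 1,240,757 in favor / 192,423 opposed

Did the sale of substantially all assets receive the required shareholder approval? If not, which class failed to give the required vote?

Series A: 3/4 of 20568527 = 15426395.25, rounded up to 15426396; 15,426,396 required, 15,426,835 in favor — approved.
Series B: 3/5 of 2106377 = 1263826.20, rounded up to 1263827; 1,263,827 required, 1,263,827 in favor — approved.
Series C: 4/5 of 1550313 = 1240250.40, rounded up to 1240251; 1,240,251 required, 1,240,757 in favor — approved.

Approved — every class gave the required vote.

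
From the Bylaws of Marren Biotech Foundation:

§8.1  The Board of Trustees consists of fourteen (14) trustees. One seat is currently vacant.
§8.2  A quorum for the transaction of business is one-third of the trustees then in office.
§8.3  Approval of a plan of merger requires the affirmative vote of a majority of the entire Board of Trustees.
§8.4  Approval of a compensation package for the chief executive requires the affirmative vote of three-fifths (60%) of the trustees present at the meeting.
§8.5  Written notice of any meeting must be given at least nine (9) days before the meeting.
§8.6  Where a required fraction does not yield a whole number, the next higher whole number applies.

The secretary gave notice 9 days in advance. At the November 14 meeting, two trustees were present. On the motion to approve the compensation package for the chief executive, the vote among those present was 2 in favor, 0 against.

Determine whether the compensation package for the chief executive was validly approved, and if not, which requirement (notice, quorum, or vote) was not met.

Notice: 9 days given; 9 required (9 ≥ 9). Satisfied.
Quorum: 2 present; quorum is 5. Not satisfied.
Vote: the compensation package for the chief executive requires three-fifths of the trustees present (2). 3/5 of 2 = 1.20, rounded up to 2, so 2 affirmative votes are needed; 2 voted in favor. Satisfied. (Moot — without a quorum no business can be validly transacted.)

Invalid — quorum requirement not satisfied.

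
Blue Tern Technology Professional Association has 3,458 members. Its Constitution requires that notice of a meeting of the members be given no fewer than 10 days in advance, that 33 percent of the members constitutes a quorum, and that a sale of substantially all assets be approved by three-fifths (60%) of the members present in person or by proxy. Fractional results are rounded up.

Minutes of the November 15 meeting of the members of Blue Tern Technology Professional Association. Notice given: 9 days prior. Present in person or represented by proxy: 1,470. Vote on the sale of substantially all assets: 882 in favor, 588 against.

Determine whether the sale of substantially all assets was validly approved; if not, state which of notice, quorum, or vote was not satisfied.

Invalid — notice requirement not satisfied.

Notice: 9 days given; 10 required. Not satisfied.
Quorum: 33% of 3,458 = 1,141.14, rounded up to 1,142; 1,470 present. Satisfied.
Vote: requires three-fifths of those present (1,470); 3/5 of 1470 = 882, so 882 needed; 882 in favor. Satisfied.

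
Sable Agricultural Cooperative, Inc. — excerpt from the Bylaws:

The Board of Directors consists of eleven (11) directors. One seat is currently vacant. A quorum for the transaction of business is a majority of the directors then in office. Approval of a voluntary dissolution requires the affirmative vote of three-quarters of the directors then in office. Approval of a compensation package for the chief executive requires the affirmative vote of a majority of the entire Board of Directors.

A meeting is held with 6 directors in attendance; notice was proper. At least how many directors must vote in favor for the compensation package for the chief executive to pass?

6

The compensation package for the chief executive requires a majority of the entire Board of Directors (11).
A majority of 11 is 6.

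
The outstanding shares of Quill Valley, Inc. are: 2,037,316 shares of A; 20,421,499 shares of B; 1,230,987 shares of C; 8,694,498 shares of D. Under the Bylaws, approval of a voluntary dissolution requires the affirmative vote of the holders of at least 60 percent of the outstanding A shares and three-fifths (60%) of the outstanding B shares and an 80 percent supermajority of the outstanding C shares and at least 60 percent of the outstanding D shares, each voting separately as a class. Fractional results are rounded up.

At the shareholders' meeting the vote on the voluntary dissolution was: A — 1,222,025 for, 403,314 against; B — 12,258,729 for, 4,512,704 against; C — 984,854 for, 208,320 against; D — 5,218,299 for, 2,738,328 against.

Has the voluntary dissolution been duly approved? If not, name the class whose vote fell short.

Not approved — the A shares did not give the required vote.

A: 3/5 of 2037316 = 1222389.60, rounded up to 1222390; 1,222,390 required, 1,222,025 in favor — not approved.
B: 3/5 of 20421499 = 12252899.40, rounded up to 12252900; 12,252,900 required, 12,258,729 in favor — approved.
C: 4/5 of 1230987 = 984789.60, rounded up to 984790; 984,790 required, 984,854 in favor — approved.
D: 3/5 of 8694498 = 5216698.80, rounded up to 5216699; 5,216,699 required, 5,218,299 in favor — approved.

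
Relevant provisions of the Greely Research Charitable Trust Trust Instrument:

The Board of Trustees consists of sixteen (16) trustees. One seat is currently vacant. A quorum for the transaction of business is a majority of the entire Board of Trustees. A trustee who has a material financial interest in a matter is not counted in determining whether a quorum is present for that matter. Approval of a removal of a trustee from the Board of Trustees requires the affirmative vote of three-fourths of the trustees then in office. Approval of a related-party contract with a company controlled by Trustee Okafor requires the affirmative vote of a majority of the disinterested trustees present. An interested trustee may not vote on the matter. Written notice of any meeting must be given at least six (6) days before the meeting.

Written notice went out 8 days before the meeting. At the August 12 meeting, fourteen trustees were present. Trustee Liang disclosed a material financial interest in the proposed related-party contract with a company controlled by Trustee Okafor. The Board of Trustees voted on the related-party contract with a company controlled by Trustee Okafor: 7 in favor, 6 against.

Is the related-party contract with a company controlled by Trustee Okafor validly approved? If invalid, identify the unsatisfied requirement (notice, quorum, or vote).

Valid — all requirements satisfied.

Notice: 8 days given; 6 required (8 ≥ 6). Satisfied.
Quorum: 14 present, but the 1 interested trustee does not count, leaving 13. Quorum is 9. Satisfied.
Vote: the related-party contract with a company controlled by Trustee Okafor requires a majority of the disinterested trustees present (14 − 1 = 13). A majority of 13 is 7, so 7 affirmative votes are needed; 7 voted in favor. Satisfied.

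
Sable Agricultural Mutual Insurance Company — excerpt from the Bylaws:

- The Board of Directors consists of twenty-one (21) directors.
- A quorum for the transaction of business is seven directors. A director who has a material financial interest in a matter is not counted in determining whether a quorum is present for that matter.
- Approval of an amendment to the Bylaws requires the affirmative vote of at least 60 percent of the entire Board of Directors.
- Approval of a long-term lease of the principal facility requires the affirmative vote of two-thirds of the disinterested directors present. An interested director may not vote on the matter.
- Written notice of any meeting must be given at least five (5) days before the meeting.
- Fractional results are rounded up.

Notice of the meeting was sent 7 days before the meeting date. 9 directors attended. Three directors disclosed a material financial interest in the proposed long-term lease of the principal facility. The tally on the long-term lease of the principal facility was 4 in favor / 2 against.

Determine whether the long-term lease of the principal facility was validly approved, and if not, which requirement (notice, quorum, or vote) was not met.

Notice: 7 days given; 5 required (7 ≥ 5). Satisfied.
Quorum: 9 present, but the 3 interested directors do not count, leaving 6. Quorum is 7. Not satisfied.
Vote: the long-term lease of the principal facility requires two-thirds of the disinterested directors present (9 − 3 = 6). 2/3 of 6 = 4, so 4 affirmative votes are needed; 4 voted in favor. Satisfied. (Moot — without a quorum no business can be validly transacted.)

Invalid — quorum requirement not satisfied.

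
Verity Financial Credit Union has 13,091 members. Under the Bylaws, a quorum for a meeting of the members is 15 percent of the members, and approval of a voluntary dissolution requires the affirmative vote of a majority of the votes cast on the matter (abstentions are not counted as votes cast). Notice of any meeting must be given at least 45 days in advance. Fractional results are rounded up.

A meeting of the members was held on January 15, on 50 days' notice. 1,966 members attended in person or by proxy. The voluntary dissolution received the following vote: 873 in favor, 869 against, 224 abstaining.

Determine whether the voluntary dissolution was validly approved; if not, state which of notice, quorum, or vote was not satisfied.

Notice: 50 days given; 45 required. Satisfied.
Quorum: 15% of 13,091 = 1,963.65, rounded up to 1,964; 1,966 present. Satisfied.
Vote: requires a majority of the votes cast (1,966 − 224 abstaining = 1,742); a majority of 1742 is 872, so 872 needed; 873 in favor. Satisfied.

Valid — all requirements satisfied.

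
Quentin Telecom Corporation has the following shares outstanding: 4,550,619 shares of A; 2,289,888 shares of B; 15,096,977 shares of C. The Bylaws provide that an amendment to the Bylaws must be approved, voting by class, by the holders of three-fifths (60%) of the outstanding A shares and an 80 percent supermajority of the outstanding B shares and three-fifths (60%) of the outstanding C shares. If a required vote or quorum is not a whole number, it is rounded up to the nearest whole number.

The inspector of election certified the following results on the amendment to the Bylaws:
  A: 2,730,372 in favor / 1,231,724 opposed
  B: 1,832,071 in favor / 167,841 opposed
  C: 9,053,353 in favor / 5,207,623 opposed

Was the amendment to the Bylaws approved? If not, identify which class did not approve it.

Not approved — the C shares did not give the required vote.

A: 3/5 of 4550619 = 2730371.40, rounded up to 2730372; 2,730,372 required, 2,730,372 in favor — approved.
B: 4/5 of 2289888 = 1831910.40, rounded up to 1831911; 1,831,911 required, 1,832,071 in favor — approved.
C: 3/5 of 15096977 = 9058186.20, rounded up to 9058187; 9,058,187 required, 9,053,353 in favor — not approved.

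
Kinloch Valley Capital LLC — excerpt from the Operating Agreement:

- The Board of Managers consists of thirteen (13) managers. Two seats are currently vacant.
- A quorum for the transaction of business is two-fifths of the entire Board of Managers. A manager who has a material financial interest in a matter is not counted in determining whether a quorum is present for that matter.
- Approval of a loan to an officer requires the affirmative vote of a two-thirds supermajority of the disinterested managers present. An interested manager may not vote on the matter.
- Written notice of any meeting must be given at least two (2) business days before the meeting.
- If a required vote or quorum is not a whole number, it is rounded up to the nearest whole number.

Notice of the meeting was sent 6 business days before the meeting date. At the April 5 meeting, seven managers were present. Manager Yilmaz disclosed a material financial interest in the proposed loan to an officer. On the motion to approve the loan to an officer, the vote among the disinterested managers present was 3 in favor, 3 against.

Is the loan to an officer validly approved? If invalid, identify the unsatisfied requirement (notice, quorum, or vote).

Notice: 6 business days given; 2 required (6 ≥ 2). Satisfied.
Quorum: 7 present, but the 1 interested manager does not count, leaving 6. Quorum is 6. Satisfied.
Vote: the loan to an officer requires two-thirds of the disinterested managers present (7 − 1 = 6). 2/3 of 6 = 4, so 4 affirmative votes are needed; 3 voted in favor. Not satisfied.

Invalid — vote requirement not satisfied.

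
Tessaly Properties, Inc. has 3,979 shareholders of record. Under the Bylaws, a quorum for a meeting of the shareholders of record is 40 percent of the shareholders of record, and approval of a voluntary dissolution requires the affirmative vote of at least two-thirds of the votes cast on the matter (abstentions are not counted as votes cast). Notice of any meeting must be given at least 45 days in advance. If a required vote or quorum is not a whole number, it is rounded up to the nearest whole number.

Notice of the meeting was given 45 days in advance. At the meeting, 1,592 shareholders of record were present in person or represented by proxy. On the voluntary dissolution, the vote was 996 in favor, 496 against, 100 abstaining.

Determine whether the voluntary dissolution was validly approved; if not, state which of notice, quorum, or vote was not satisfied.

Notice: 45 days given; 45 required. Satisfied.
Quorum: 40% of 3,979 = 1,591.60, rounded up to 1,592; 1,592 present. Satisfied.
Vote: requires two-thirds of the votes cast (1,592 − 100 abstaining = 1,492); 2/3 of 1492 = 994.67, rounded up to 995, so 995 needed; 996 in favor. Satisfied.

Valid — all requirements satisfied.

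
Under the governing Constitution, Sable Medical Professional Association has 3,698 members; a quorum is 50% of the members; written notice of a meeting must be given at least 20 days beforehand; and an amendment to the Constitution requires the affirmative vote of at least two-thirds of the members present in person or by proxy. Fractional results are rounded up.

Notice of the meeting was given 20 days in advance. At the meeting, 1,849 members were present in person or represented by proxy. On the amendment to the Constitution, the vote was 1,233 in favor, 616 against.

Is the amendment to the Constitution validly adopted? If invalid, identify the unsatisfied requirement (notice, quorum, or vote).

Valid — all requirements satisfied.

Notice: 20 days given; 20 required. Satisfied.
Quorum: 50% of 3,698 = 1,849; 1,849 present. Satisfied.
Vote: requires two-thirds of those present (1,849); 2/3 of 1849 = 1232.67, rounded up to 1233, so 1,233 needed; 1,233 in favor. Satisfied.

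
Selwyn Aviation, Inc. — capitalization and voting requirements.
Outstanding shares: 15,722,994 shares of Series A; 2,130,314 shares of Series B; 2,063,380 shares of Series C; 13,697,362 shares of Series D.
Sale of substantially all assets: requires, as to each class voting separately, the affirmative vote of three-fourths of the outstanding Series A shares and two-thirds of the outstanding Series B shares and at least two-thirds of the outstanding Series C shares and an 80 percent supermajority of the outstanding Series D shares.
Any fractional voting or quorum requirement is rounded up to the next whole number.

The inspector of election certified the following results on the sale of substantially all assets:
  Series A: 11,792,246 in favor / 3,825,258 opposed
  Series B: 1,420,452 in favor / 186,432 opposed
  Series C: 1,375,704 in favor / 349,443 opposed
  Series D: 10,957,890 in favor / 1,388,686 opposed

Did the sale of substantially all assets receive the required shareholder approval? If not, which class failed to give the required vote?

Series A: 3/4 of 15722994 = 11792245.50, rounded up to 11792246; 11,792,246 required, 11,792,246 in favor — approved.
Series B: 2/3 of 2130314 = 1420209.33, rounded up to 1420210; 1,420,210 required, 1,420,452 in favor — approved.
Series C: 2/3 of 2063380 = 1375586.67, rounded up to 1375587; 1,375,587 required, 1,375,704 in favor — approved.
Series D: 4/5 of 13697362 = 10957889.60, rounded up to 10957890; 10,957,890 required, 10,957,890 in favor — approved.

Approved — every class gave the required vote.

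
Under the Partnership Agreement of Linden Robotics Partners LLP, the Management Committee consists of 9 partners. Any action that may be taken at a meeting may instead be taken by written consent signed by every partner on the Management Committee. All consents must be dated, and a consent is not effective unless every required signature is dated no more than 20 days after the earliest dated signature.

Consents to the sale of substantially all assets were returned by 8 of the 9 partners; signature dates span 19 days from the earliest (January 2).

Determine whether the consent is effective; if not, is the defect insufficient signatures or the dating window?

Not effective — insufficient signatures.

Signatures required: every one of 9 — unanimous means all 9, so 9 needed; 8 signed. Insufficient.
Dating window: the latest signature is 19 days after the earliest; the limit is 20 days. Within the window.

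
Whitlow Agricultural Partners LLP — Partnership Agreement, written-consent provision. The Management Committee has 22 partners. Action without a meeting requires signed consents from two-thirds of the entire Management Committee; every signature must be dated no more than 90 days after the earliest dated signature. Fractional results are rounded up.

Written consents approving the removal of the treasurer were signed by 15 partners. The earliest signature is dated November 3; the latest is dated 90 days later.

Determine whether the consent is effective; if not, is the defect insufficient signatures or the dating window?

Signatures required: two-thirds of 22 — 2/3 of 22 = 14.67, rounded up to 15, so 15 needed; 15 signed. Sufficient.
Dating window: the latest signature is 90 days after the earliest; the limit is 90 days. Within the window.

Effective — both the signature and dating-window requirements are satisfied.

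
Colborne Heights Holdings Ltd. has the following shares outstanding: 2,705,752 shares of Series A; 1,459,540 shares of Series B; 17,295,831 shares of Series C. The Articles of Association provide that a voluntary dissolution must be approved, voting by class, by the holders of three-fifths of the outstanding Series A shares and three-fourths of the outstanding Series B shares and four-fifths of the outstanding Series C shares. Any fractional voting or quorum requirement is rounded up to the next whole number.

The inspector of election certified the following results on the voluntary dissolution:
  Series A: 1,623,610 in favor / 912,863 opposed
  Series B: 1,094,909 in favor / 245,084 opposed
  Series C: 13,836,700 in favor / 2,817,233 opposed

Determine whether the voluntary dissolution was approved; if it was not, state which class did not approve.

Series A: 3/5 of 2705752 = 1623451.20, rounded up to 1623452; 1,623,452 required, 1,623,610 in favor — approved.
Series B: 3/4 of 1459540 = 1094655; 1,094,655 required, 1,094,909 in favor — approved.
Series C: 4/5 of 17295831 = 13836664.80, rounded up to 13836665; 13,836,665 required, 13,836,700 in favor — approved.

Approved — every class gave the required vote.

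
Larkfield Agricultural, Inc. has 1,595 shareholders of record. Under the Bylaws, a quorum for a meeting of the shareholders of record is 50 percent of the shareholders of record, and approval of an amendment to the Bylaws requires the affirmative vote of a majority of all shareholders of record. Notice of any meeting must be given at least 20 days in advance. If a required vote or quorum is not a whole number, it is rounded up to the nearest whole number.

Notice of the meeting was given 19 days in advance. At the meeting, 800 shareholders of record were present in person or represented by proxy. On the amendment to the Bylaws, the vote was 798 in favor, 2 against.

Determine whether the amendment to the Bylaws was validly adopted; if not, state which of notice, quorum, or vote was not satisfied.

Invalid — notice requirement not satisfied.

Notice: 19 days given; 20 required. Not satisfied.
Quorum: 50% of 1,595 = 797.50, rounded up to 798; 800 present. Satisfied.
Vote: requires a majority of all shareholders of record (1,595); a majority of 1595 is 798, so 798 needed; 798 in favor. Satisfied.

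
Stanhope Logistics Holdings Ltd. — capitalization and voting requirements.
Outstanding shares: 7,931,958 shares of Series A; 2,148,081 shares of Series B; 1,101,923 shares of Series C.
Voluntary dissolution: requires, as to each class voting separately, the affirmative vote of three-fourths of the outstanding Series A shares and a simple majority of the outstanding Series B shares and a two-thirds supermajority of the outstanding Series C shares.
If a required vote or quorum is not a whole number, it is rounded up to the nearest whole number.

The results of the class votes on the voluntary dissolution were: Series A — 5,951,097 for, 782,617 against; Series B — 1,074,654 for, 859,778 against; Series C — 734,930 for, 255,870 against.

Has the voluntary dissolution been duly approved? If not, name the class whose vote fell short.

Approved — every class gave the required vote.

Series A: 3/4 of 7931958 = 5948968.50, rounded up to 5948969; 5,948,969 required, 5,951,097 in favor — approved.
Series B: a majority of 2148081 is 1074041; 1,074,041 required, 1,074,654 in favor — approved.
Series C: 2/3 of 1101923 = 734615.33, rounded up to 734616; 734,616 required, 734,930 in favor — approved.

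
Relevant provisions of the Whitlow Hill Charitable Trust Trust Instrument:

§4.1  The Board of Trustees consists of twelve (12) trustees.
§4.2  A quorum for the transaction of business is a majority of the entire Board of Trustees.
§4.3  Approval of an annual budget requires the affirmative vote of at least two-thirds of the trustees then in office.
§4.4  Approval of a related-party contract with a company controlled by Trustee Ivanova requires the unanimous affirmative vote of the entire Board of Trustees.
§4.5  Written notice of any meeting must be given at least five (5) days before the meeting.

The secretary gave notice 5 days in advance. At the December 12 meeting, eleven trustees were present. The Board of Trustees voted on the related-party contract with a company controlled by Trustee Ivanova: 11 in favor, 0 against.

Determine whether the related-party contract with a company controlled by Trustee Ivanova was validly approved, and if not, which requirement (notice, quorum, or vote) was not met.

Invalid — vote requirement not satisfied.

Notice: 5 days given; 5 required (5 ≥ 5). Satisfied.
Quorum: 11 present; quorum is 7. Satisfied.
Vote: the related-party contract with a company controlled by Trustee Ivanova requires the unanimous vote of the entire Board of Trustees (12). Unanimous means all 12, so 12 affirmative votes are needed; 11 voted in favor. Not satisfied.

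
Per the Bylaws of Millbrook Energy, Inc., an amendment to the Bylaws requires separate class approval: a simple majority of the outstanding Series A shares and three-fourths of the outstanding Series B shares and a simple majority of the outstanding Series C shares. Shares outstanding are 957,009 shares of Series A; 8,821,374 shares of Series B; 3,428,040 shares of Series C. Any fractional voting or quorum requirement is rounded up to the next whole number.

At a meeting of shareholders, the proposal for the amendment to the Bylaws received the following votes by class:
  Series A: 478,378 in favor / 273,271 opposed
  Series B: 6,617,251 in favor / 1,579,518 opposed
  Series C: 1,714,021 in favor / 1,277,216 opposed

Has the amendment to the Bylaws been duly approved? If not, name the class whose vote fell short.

Series A: a majority of 957009 is 478505; 478,505 required, 478,378 in favor — not approved.
Series B: 3/4 of 8821374 = 6616030.50, rounded up to 6616031; 6,616,031 required, 6,617,251 in favor — approved.
Series C: a majority of 3428040 is 1714021; 1,714,021 required, 1,714,021 in favor — approved.

Not approved — the Series A shares did not give the required vote.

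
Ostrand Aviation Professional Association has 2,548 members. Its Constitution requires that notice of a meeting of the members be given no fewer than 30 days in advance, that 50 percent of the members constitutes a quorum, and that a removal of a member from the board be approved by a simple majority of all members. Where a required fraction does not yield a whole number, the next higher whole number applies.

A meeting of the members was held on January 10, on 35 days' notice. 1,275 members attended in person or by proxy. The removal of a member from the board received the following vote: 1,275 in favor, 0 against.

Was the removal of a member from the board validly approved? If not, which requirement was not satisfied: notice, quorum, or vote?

Notice: 35 days given; 30 required. Satisfied.
Quorum: 50% of 2,548 = 1,274; 1,275 present. Satisfied.
Vote: requires a majority of all members (2,548); a majority of 2548 is 1275, so 1,275 needed; 1,275 in favor. Satisfied.

Valid — all requirements satisfied.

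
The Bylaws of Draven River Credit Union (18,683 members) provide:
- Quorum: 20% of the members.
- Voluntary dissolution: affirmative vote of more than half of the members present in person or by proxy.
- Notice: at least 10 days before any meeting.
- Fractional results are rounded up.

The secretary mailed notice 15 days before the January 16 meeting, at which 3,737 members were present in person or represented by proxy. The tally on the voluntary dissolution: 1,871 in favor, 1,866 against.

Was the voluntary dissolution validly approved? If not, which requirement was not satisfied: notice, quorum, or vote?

Notice: 15 days given; 10 required. Satisfied.
Quorum: 20% of 18,683 = 3,736.60, rounded up to 3,737; 3,737 present. Satisfied.
Vote: requires a majority of those present (3,737); a majority of 3737 is 1869, so 1,869 needed; 1,871 in favor. Satisfied.

Valid — all requirements satisfied.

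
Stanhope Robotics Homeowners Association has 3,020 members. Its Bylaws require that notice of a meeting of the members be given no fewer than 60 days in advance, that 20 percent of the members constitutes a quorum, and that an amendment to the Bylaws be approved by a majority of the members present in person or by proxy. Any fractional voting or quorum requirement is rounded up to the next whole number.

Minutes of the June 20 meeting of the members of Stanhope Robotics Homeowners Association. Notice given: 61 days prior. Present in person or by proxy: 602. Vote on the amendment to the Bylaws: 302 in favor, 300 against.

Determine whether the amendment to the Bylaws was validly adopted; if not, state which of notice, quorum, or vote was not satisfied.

Notice: 61 days given; 60 required. Satisfied.
Quorum: 20% of 3,020 = 604; 602 present. Not satisfied.
Vote: requires a majority of those present (602); a majority of 602 is 302, so 302 needed; 302 in favor. Satisfied.

Invalid — quorum requirement not satisfied.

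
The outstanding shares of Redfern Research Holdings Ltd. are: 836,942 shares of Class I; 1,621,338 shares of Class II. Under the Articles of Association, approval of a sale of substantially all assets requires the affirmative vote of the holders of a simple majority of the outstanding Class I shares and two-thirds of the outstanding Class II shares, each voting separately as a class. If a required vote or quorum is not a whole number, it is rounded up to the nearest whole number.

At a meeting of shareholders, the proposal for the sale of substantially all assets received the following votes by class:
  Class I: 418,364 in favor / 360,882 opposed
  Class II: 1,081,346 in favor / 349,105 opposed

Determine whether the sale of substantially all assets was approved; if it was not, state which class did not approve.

Class I: a majority of 836942 is 418472; 418,472 required, 418,364 in favor — not approved.
Class II: 2/3 of 1621338 = 1080892; 1,080,892 required, 1,081,346 in favor — approved.

Not approved — the Class I shares did not give the required vote.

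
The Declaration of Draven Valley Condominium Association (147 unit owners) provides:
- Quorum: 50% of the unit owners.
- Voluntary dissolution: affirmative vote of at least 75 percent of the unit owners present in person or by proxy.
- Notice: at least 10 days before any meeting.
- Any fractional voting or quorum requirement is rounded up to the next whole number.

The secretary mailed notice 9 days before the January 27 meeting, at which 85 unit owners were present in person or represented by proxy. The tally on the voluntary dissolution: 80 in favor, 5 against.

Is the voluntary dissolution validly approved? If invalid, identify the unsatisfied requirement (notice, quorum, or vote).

Invalid — notice requirement not satisfied.

Notice: 9 days given; 10 required. Not satisfied.
Quorum: 50% of 147 = 73.50, rounded up to 74; 85 present. Satisfied.
Vote: requires three-fourths of those present (85); 3/4 of 85 = 63.75, rounded up to 64, so 64 needed; 80 in favor. Satisfied.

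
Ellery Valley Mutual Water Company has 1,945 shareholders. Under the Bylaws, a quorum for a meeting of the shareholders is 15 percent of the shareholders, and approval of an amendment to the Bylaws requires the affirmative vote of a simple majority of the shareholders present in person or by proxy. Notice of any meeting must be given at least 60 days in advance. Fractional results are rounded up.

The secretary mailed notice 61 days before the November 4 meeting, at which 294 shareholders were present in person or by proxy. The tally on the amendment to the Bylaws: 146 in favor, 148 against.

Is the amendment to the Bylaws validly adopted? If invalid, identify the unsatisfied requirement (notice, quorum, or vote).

Notice: 61 days given; 60 required. Satisfied.
Quorum: 15% of 1,945 = 291.75, rounded up to 292; 294 present. Satisfied.
Vote: requires a majority of those present (294); a majority of 294 is 148, so 148 needed; 146 in favor. Not satisfied.

Invalid — vote requirement not satisfied.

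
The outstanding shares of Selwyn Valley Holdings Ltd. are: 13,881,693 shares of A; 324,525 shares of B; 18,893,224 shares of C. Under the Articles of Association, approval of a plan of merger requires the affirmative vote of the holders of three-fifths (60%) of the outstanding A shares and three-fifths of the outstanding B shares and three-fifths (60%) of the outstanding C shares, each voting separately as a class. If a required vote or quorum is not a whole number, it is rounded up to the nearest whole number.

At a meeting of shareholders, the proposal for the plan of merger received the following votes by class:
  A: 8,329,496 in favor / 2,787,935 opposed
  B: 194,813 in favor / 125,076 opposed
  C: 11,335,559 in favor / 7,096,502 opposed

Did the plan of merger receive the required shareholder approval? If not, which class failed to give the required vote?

Not approved — the C shares did not give the required vote.

A: 3/5 of 13881693 = 8329015.80, rounded up to 8329016; 8,329,016 required, 8,329,496 in favor — approved.
B: 3/5 of 324525 = 194715; 194,715 required, 194,813 in favor — approved.
C: 3/5 of 18893224 = 11335934.40, rounded up to 11335935; 11,335,935 required, 11,335,559 in favor — not approved.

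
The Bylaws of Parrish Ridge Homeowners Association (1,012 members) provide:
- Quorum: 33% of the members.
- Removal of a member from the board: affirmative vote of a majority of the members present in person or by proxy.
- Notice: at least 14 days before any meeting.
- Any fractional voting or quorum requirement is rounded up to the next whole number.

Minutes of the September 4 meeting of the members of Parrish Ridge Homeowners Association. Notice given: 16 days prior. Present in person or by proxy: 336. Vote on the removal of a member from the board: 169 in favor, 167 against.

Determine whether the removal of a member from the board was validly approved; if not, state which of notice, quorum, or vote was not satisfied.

Valid — all requirements satisfied.

Notice: 16 days given; 14 required. Satisfied.
Quorum: 33% of 1,012 = 333.96, rounded up to 334; 336 present. Satisfied.
Vote: requires a majority of those present (336); a majority of 336 is 169, so 169 needed; 169 in favor. Satisfied.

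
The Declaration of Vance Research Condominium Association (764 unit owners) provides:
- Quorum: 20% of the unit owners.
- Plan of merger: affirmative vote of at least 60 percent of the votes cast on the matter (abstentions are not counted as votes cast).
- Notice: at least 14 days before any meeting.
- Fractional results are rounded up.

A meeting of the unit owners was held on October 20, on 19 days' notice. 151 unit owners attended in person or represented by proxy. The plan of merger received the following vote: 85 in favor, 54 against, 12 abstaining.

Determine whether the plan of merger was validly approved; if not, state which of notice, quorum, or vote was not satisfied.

Notice: 19 days given; 14 required. Satisfied.
Quorum: 20% of 764 = 152.80, rounded up to 153; 151 present. Not satisfied.
Vote: requires three-fifths of the votes cast (151 − 12 abstaining = 139); 3/5 of 139 = 83.40, rounded up to 84, so 84 needed; 85 in favor. Satisfied.

Invalid — quorum requirement not satisfied.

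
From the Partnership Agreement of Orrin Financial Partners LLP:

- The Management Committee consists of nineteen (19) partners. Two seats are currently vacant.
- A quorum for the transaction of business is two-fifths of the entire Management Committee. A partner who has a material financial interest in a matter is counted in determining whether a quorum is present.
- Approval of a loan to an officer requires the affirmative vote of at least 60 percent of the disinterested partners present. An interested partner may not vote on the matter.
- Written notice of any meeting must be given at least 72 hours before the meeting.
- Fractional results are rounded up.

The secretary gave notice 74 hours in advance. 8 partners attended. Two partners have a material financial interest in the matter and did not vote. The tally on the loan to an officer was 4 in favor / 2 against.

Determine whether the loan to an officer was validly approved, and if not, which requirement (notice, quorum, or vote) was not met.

Valid — all requirements satisfied.

Notice: 74 hours given; 72 required (74 ≥ 72). Satisfied.
Quorum: 8 present (interested partners count toward quorum); quorum is 8. Satisfied.
Vote: the loan to an officer requires three-fifths of the disinterested partners present (8 − 2 = 6). 3/5 of 6 = 3.60, rounded up to 4, so 4 affirmative votes are needed; 4 voted in favor. Satisfied.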